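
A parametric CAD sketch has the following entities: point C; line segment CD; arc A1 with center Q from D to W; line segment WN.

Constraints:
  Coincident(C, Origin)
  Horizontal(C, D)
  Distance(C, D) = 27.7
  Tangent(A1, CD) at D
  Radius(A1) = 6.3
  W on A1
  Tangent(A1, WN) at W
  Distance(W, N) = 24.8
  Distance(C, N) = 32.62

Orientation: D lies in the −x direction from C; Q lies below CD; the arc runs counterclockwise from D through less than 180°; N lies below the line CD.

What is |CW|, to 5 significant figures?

34.004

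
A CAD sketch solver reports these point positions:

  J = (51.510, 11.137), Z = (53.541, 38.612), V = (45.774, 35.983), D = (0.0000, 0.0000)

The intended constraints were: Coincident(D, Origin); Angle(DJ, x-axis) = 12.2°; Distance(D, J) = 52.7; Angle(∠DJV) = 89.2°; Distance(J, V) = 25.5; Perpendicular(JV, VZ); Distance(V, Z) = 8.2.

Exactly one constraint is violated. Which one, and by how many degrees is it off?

Perpendicular(JV, VZ) — off by 5.70°.

D = (0.00, 0.00) ✓; DJ at 12.20° ✓; |DJ| = 52.70 ✓; ∠DJV = 89.20° ✓; |JV| = 25.50 ✓; ∠(JV, VZ) = 84.30° ✗; |VZ| = 8.200 ✓.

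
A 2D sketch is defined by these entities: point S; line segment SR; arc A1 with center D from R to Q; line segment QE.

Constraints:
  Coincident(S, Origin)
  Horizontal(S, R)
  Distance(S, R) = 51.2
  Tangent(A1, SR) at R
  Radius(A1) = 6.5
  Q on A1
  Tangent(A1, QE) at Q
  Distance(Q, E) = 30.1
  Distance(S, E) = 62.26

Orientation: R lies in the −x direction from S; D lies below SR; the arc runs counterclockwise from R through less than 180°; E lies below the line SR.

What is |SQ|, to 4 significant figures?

58.06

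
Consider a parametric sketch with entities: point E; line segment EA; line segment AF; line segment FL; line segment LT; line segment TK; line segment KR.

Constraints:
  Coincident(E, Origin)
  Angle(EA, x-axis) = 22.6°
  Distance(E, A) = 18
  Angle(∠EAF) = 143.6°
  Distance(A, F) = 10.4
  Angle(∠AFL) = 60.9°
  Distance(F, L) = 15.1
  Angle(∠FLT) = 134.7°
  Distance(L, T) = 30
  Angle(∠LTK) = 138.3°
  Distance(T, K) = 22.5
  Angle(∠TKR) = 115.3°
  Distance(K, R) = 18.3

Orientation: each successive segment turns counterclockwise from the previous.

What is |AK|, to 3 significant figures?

47.4

∠FLT = 134.7° gives LT at -137° from the x-axis; with |LT| = 30.0, T = (-14.9, -4.28). ∠LTK = 138.3° gives TK at -94.9° from the x-axis; with |TK| = 22.5, K = (-16.8, -26.7). Then |AK| = |K − A| = 47.4.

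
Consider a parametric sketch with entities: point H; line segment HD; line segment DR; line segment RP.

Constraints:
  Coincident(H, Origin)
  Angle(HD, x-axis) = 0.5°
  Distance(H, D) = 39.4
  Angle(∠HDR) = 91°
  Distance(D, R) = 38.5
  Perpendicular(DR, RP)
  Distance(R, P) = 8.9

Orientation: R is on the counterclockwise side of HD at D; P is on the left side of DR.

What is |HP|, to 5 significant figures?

49.654

H is at the origin; HD runs at 0.5° with length 39.4, so D = 39.4·(cos 0.5°, sin 0.5°) = (39.398, 0.34383). ∠HDR = 91.0°, so DR runs at 0.5° + (180° − 91.0°) = 89.500° from the x-axis; with |DR| = 38.5, R = D + 38.5·(cos 89.500°, sin 89.500°) = (39.734, 38.842). DR is perpendicular to RP; with |RP| = 8.9 on the left of DR, P = R + 8.9·(-0.99996, 0.0087265) = (30.835, 38.920). Then |HP| = |P − H| = 49.654.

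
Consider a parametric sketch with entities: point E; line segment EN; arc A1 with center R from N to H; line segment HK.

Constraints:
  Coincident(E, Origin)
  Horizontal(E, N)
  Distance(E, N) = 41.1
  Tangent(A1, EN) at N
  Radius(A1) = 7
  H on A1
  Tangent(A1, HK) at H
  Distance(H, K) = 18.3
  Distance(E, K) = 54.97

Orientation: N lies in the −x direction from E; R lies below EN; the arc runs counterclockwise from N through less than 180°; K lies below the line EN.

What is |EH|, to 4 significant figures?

48.55

E is at the origin; EN is horizontal with |EN| = 41.1 and N on the −x side, so N = (-41.10, 0.000). The tangent condition forces RN to be normal to EN, so R = N + (0, -7) = (-41.10, -7.000). Since RH ⟂ HK (tangency), |RK| = √(7.0² + 18.3²) = 19.59 regardless of where H sits on A1. So K lies on both circle(E, 54.97) and circle(R, 19.59); the below-EN intersection is K = (-48.99, -24.93). H is the foot of the tangent from K: H = (-48.09, -6.657).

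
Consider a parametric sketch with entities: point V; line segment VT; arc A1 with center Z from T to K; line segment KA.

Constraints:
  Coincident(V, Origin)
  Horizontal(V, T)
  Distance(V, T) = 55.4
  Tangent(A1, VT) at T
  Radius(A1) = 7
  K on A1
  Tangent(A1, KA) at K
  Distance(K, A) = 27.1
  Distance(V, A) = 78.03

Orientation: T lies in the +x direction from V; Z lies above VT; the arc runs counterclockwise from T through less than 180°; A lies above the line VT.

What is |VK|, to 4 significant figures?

62.01

V is at the origin; V and T share the same y with |VT| = 55.4 and T on the +x side, so T = (55.40, 0.000). A1 meets VT tangentially, so ZT is at right angles to VT, so Z = T + (0, 7) = (55.40, 7.000). Since ZK ⟂ KA (tangency), |ZA| = √(7.0² + 27.1²) = 27.99 regardless of where K sits on A1. So A lies on both circle(V, 78.03) and circle(Z, 27.99); the above-VT intersection is A = (72.32, 29.29). K is the foot of the tangent from A: K = (61.86, 4.297).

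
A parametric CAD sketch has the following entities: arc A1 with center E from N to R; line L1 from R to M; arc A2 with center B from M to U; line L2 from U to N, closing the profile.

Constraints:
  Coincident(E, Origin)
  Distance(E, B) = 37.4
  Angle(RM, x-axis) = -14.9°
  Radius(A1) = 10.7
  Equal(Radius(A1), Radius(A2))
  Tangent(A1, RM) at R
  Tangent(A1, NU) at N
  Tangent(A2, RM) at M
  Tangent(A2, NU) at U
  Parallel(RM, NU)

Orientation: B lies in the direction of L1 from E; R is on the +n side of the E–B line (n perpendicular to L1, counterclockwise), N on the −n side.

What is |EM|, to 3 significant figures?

38.9

The slot axis is L1's direction at -14.9°, so u = (cos -14.9°, sin -14.9°) = (0.966, -0.257) and n = (−sin -14.9°, cos -14.9°) = (0.257, 0.966). E is at the origin and B lies 37.4 along u from E, so B = 37.4·u = (36.1, -9.62). Tangency of A1 to both parallel lines with radius 10.7 puts R and N at E ± 10.7·n: R = (2.75, 10.3), N = (-2.75, -10.3). Equal radii place M and U the same way about B: M = B + 10.7·n = (38.9, 0.723), U = B − 10.7·n = (33.4, -20.0). Then |EM| = |M − E| = 38.9.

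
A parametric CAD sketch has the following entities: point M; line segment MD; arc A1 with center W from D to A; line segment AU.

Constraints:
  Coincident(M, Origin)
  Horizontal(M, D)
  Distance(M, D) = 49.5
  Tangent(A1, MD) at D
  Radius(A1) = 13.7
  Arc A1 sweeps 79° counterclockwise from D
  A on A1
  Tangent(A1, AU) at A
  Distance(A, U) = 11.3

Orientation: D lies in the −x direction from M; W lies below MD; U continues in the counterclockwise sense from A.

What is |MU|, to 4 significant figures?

68.78

M is at the origin; MD is horizontal with |MD| = 49.5 and D on the −x side, so D = (-49.50, 0.000). A1 meets MD tangentially, so WD is at right angles to MD, so W = D + (0, -13.7) = (-49.50, -13.70). On A1, D sits at bearing 90° from W; a 79° counterclockwise sweep puts A at bearing 169°, so A = W + 13.7·(cos 169°, sin 169°) = (-62.95, -11.09). The tangent condition forces WA to be normal to AU, so AU runs along (−sin 169°, cos 169°); with |AU| = 11.3, U = (-65.10, -22.18). Then |MU| = |U − M| = 68.78.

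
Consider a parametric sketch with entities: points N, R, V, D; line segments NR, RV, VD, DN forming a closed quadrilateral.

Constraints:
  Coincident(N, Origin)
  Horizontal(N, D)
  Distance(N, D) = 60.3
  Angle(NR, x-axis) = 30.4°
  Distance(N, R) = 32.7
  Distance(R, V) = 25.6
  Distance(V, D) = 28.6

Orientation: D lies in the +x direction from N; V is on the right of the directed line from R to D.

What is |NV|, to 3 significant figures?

34.1

N is at the origin; ND is horizontal with |ND| = 60.3 and D in +x, so D = (60.3, 0). NR runs at 30.4° with |NR| = 32.7, so R = (28.2, 16.5). V is determined by |RV| = 25.6 and |VD| = 28.6 together: it lies at the intersection of circle(R, 25.6) and circle(D, 28.6). With |RD| = 36.1, the foot of the radical line on RD is 15.8 from R and the perpendicular offset is √(25.6² − 15.8²) = 20.1. Taking the right-of-RD solution: V = (33.0, -8.60).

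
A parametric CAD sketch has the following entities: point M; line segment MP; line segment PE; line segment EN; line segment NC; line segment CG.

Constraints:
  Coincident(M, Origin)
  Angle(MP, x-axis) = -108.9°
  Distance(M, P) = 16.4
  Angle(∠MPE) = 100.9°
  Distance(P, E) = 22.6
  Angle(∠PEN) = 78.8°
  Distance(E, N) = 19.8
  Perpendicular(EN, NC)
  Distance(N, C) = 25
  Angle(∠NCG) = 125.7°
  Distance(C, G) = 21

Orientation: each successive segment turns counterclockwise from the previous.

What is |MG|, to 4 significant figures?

23.57

EN is perpendicular to NC, so NC runs at 161.4°; with |NC| = 25.0, C = (-3.080, -0.007614). ∠NCG = 125.7° gives CG at -144.3° from the x-axis; with |CG| = 21.0, G = (-20.13, -12.26). Then |MG| = |G − M| = 23.57.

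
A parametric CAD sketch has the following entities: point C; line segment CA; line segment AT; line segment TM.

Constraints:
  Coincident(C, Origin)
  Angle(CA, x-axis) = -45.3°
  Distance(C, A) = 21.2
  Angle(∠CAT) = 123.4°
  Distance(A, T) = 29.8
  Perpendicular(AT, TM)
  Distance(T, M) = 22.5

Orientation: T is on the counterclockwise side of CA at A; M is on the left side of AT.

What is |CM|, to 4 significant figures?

41.75

∠CAT = 123.4°, so AT runs at -45.3° + (180° − 123.4°) = 11.30° from the x-axis; with |AT| = 29.8, T = A + 29.8·(cos 11.30°, sin 11.30°) = (44.13, -9.230). AT is perpendicular to TM; with |TM| = 22.5 on the left of AT, M = T + 22.5·(-0.1959, 0.9806) = (39.73, 12.83). Then |CM| = |M − C| = 41.75.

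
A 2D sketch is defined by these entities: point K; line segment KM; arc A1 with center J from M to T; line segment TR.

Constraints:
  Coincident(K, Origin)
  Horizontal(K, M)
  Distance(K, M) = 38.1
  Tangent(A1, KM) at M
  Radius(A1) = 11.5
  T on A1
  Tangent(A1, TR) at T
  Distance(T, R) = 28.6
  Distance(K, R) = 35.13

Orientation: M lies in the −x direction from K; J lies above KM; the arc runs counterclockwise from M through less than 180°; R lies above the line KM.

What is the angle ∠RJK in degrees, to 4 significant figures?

58.01°

K is at the origin; K and M share the same y with |KM| = 38.1 and M on the −x side, so M = (-38.10, 0.000). The tangent condition forces JM to be normal to KM, so J = M + (0, 11.5) = (-38.10, 11.50). Since JT ⟂ TR (tangency), |JR| = √(11.5² + 28.6²) = 30.83 regardless of where T sits on A1. So R lies on both circle(K, 35.13) and circle(J, 30.83); the above-KM intersection is R = (-14.91, 31.81). T is the foot of the tangent from R: T = (-27.84, 6.300).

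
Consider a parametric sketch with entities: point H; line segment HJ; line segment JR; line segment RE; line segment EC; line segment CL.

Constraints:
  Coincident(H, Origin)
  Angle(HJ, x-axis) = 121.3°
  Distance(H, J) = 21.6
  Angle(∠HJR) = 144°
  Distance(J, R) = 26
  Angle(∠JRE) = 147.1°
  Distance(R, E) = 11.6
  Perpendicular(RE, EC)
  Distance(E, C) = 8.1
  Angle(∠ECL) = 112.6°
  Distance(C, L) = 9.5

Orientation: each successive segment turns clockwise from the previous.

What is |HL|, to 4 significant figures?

39.49

H is at the origin; HJ runs at 121.3° with length 21.6, so J = (-11.22, 18.46). ∠HJR = 144.0° gives JR at 85.30° from the x-axis; with |JR| = 26.0, R = (-9.091, 44.37). ∠JRE = 147.1° gives RE at 52.40° from the x-axis; with |RE| = 11.6, E = (-2.014, 53.56). RE ⟂ EC, so EC runs at -37.60°; with |EC| = 8.1, C = (4.404, 48.62). ∠ECL = 112.6° gives CL at -105.0° from the x-axis; with |CL| = 9.5, L = (1.945, 39.44). Then |HL| = |L − H| = 39.49.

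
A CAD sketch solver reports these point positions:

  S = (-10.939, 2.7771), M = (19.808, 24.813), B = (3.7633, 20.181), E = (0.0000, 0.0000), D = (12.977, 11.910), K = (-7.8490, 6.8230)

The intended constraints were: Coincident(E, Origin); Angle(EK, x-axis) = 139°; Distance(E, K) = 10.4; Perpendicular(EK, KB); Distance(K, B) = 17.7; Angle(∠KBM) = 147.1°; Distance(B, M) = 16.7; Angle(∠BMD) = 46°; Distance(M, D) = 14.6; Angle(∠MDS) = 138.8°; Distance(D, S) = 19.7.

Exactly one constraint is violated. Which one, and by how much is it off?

Distance(D, S) = 19.7 — off by 5.90.

E = (0.00, 0.00) ✓; EK at 139.0° ✓; |EK| = 10.40 ✓; ∠(EK, KB) = 90.00° ✓; |KB| = 17.70 ✓; ∠KBM = 147.1° ✓; |BM| = 16.70 ✓; ∠BMD = 46.00° ✓; |MD| = 14.60 ✓; ∠MDS = 138.8° ✓; |DS| = 25.60 ✗.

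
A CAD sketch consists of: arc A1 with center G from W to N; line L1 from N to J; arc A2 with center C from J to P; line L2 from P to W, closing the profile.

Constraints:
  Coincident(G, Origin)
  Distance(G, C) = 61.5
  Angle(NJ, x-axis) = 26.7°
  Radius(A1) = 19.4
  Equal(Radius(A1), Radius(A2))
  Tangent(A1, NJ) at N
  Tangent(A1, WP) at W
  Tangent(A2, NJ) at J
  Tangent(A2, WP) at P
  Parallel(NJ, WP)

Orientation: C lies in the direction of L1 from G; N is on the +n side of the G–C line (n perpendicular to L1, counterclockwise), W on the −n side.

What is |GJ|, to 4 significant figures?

64.49

The slot axis is L1's direction at 26.7°, so u = (cos 26.7°, sin 26.7°) = (0.8934, 0.4493) and n = (−sin 26.7°, cos 26.7°) = (-0.4493, 0.8934). G is at the origin and C lies 61.5 along u from G, so C = 61.5·u = (54.94, 27.63). Tangency of A1 to both parallel lines with radius 19.4 puts N and W at G ± 19.4·n: N = (-8.717, 17.33), W = (8.717, -17.33). Equal radii place J and P the same way about C: J = C + 19.4·n = (46.23, 44.96), P = C − 19.4·n = (63.66, 10.30). Then |GJ| = |J − G| = 64.49.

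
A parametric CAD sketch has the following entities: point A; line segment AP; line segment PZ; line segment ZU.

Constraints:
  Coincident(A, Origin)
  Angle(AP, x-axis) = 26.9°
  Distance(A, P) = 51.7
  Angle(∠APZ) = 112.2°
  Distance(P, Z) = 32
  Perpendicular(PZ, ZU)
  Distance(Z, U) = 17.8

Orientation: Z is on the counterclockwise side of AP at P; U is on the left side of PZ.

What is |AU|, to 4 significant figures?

59.66

A is at the origin; AP runs at 26.9° with length 51.7, so P = 51.7·(cos 26.9°, sin 26.9°) = (46.11, 23.39). ∠APZ = 112.2°, so PZ runs at 26.9° + (180° − 112.2°) = 94.70° from the x-axis; with |PZ| = 32.0, Z = P + 32.0·(cos 94.70°, sin 94.70°) = (43.48, 55.28). PZ ⟂ ZU; with |ZU| = 17.8 on the left of PZ, U = Z + 17.8·(-0.9966, -0.08194) = (25.74, 53.82). Then |AU| = |U − A| = 59.66.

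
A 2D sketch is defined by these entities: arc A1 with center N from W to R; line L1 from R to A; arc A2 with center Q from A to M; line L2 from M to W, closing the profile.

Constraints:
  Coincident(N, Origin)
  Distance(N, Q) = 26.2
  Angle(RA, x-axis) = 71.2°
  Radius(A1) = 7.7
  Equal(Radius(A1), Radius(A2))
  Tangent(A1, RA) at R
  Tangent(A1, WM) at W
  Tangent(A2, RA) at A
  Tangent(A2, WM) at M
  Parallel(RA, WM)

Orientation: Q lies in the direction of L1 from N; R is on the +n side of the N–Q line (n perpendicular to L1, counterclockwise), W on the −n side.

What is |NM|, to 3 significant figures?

27.3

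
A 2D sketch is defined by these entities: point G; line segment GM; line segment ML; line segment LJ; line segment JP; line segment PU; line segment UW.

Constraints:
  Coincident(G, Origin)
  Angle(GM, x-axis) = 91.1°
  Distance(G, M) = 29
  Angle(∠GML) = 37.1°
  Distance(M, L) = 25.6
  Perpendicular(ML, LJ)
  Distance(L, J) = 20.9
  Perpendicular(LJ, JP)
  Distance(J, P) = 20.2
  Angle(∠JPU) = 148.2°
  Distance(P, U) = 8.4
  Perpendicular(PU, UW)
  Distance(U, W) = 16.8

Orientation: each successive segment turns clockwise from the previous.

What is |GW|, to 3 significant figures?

22.1

G is at the origin; GM runs at 91.1° with length 29.0, so M = (-0.557, 29.0). ∠GML = 37.1° gives ML at -51.8° from the x-axis; with |ML| = 25.6, L = (15.3, 8.88). ML ⟂ LJ, so LJ runs at -142°; with |LJ| = 20.9, J = (-1.15, -4.05). The perpendicularity gives JP at right angles to LJ, so JP runs at 128°; with |JP| = 20.2, P = (-13.6, 11.8). ∠JPU = 148.2° gives PU at 96.4° from the x-axis; with |PU| = 8.4, U = (-14.6, 20.2). The perpendicularity gives UW at right angles to PU, so UW runs at 6.40°; with |UW| = 16.8, W = (2.12, 22.0). Then |GW| = |W − G| = 22.1.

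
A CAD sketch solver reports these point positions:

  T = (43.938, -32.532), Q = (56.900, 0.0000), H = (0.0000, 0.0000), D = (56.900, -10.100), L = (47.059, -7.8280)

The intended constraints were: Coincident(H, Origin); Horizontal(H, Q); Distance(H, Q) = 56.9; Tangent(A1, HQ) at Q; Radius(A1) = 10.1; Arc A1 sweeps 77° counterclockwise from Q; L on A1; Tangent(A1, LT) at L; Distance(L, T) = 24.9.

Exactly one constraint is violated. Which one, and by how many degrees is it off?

Tangent(A1, LT) at L — off by 5.80°.

H = (0.00, 0.00) ✓; H.y = 0.00, Q.y = 0.00 ✓; |HQ| = 56.90 ✓; ∠(DQ, QH) = 90.00° ✓; |DQ| = 10.10 ✓; bearing(D→L) − bearing(D→Q) = 77.00° ✓; |DL| = 10.10 ✓; ∠(DL, LT) = 84.20° ✗; |LT| = 24.90 ✓.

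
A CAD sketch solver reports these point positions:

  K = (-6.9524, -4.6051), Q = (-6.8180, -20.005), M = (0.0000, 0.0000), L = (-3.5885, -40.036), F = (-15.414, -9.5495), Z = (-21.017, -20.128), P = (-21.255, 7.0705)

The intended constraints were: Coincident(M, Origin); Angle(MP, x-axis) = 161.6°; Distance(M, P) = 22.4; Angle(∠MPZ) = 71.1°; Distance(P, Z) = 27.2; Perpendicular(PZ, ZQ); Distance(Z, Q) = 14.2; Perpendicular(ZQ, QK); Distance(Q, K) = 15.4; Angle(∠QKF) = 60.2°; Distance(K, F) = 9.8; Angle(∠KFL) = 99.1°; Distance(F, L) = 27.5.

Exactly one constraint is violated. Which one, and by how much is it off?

Distance(F, L) = 27.5 — off by 5.20.

M = (0.00, 0.00) ✓; MP at 161.6° ✓; |MP| = 22.40 ✓; ∠MPZ = 71.10° ✓; |PZ| = 27.20 ✓; ∠(PZ, ZQ) = 89.99° ✓; |ZQ| = 14.20 ✓; ∠(ZQ, QK) = 90.00° ✓; |QK| = 15.40 ✓; ∠QKF = 60.20° ✓; |KF| = 9.800 ✓; ∠KFL = 99.10° ✓; |FL| = 32.70 ✗.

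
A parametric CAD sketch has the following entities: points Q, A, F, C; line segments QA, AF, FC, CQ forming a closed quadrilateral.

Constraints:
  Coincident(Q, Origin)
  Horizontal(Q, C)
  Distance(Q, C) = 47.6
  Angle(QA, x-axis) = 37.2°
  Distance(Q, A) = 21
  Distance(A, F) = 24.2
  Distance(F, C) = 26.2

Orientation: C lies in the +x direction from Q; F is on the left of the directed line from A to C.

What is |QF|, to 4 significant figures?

45.08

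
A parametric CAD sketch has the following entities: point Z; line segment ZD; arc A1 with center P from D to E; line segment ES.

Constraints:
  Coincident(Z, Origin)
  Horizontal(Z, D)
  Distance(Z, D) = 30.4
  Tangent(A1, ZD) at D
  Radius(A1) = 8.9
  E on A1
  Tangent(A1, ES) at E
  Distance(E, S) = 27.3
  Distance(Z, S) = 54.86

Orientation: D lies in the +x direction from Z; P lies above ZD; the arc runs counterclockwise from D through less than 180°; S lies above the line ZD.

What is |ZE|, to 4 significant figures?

40.05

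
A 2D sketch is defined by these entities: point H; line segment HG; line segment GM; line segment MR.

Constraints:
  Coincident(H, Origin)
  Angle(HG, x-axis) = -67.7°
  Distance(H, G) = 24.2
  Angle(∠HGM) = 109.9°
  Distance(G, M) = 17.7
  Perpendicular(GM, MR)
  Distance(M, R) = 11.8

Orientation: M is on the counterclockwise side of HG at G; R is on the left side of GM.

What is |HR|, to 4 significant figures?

28.16

H is at the origin; HG runs at -67.7° with length 24.2, so G = 24.2·(cos -67.7°, sin -67.7°) = (9.183, -22.39). ∠HGM = 109.9°, so GM runs at -67.7° + (180° − 109.9°) = 2.400° from the x-axis; with |GM| = 17.7, M = G + 17.7·(cos 2.400°, sin 2.400°) = (26.87, -21.65). GM is perpendicular to MR; with |MR| = 11.8 on the left of GM, R = M + 11.8·(-0.04188, 0.9991) = (26.37, -9.859). Then |HR| = |R − H| = 28.16.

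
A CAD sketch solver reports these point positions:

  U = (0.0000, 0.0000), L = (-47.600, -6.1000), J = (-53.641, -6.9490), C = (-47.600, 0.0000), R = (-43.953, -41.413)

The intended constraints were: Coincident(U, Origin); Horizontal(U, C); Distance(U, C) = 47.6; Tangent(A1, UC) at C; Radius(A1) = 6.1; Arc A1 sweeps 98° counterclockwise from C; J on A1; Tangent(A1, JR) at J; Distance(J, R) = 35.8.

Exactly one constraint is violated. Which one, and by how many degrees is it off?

Tangent(A1, JR) at J — off by 7.70°.

U = (0.00, 0.00) ✓; U.y = 0.00, C.y = 0.00 ✓; |UC| = 47.60 ✓; ∠(LC, CU) = 90.00° ✓; |LC| = 6.100 ✓; bearing(L→J) − bearing(L→C) = 98.00° ✓; |LJ| = 6.100 ✓; ∠(LJ, JR) = 82.30° ✗; |JR| = 35.80 ✓.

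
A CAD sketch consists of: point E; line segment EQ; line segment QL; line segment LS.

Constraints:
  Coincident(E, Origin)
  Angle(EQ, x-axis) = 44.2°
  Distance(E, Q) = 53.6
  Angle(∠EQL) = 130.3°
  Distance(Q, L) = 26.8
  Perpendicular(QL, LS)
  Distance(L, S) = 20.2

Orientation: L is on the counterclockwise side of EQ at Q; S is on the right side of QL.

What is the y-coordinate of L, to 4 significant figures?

64.11

E is at the origin; EQ runs at 44.2° with length 53.6, so Q = 53.6·(cos 44.2°, sin 44.2°) = (38.43, 37.37). ∠EQL = 130.3°, so QL runs at 44.2° + (180° − 130.3°) = 93.90° from the x-axis; with |QL| = 26.8, L = Q + 26.8·(cos 93.90°, sin 93.90°) = (36.60, 64.11). So L.y = 64.11.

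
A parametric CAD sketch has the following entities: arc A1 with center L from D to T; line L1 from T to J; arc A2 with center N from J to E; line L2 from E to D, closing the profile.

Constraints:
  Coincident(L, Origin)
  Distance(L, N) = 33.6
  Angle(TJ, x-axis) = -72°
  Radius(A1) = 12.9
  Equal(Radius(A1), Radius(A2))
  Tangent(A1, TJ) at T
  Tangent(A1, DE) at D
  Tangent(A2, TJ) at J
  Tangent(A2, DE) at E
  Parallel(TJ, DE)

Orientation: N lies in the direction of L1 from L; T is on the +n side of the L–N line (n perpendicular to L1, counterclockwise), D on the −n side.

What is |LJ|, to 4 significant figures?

35.99

The slot axis is L1's direction at -72.0°, so u = (cos -72.0°, sin -72.0°) = (0.3090, -0.9511) and n = (−sin -72.0°, cos -72.0°) = (0.9511, 0.3090). L is at the origin and N lies 33.6 along u from L, so N = 33.6·u = (10.38, -31.96). Tangency of A1 to both parallel lines with radius 12.9 puts T and D at L ± 12.9·n: T = (12.27, 3.986), D = (-12.27, -3.986). Equal radii place J and E the same way about N: J = N + 12.9·n = (22.65, -27.97), E = N − 12.9·n = (-1.886, -35.94). Then |LJ| = |J − L| = 35.99.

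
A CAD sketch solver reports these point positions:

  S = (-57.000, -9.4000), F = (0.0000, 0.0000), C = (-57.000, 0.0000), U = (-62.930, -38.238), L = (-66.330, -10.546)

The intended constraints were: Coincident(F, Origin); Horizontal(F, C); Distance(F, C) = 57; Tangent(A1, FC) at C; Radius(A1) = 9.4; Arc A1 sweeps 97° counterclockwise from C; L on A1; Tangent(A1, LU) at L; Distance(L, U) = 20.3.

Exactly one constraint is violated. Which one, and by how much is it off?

Distance(L, U) = 20.3 — off by 7.60.

F = (0.00, 0.00) ✓; F.y = 0.00, C.y = 0.00 ✓; |FC| = 57.00 ✓; ∠(SC, CF) = 90.00° ✓; |SC| = 9.400 ✓; bearing(S→L) − bearing(S→C) = 97.00° ✓; |SL| = 9.400 ✓; ∠(SL, LU) = 90.00° ✓; |LU| = 27.90 ✗.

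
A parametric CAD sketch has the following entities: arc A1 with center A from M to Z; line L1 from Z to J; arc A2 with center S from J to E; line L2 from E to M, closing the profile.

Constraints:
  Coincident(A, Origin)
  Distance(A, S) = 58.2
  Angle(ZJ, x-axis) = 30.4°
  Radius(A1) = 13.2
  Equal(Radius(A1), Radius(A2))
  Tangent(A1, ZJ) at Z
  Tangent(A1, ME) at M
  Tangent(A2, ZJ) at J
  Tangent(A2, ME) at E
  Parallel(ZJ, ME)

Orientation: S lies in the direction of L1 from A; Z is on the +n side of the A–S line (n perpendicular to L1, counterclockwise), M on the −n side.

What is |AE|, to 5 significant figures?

59.678

The slot axis is L1's direction at 30.4°, so u = (cos 30.4°, sin 30.4°) = (0.86251, 0.50603) and n = (−sin 30.4°, cos 30.4°) = (-0.50603, 0.86251). A is at the origin and S lies 58.2 along u from A, so S = 58.2·u = (50.198, 29.451). Tangency of A1 to both parallel lines with radius 13.2 puts Z and M at A ± 13.2·n: Z = (-6.6796, 11.385), M = (6.6796, -11.385). Equal radii place J and E the same way about S: J = S + 13.2·n = (43.519, 40.836), E = S − 13.2·n = (56.878, 18.066). Then |AE| = |E − A| = 59.678.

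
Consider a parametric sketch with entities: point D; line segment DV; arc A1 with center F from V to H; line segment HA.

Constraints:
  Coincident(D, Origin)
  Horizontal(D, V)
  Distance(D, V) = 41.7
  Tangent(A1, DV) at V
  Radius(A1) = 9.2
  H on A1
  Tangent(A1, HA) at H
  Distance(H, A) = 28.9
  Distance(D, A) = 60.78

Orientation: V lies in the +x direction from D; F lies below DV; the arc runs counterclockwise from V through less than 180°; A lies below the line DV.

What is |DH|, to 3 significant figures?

36.0

Checks: D.y = 0.00, V.y = 0.00 ✓; ∠(FV, VD) = 90.00° ✓; |FV| = 9.200 ✓; |FH| = 9.200 ✓; ∠(FH, HA) = 90.00° ✓; |HA| = 28.90 ✓; |DA| = 60.78 ✓.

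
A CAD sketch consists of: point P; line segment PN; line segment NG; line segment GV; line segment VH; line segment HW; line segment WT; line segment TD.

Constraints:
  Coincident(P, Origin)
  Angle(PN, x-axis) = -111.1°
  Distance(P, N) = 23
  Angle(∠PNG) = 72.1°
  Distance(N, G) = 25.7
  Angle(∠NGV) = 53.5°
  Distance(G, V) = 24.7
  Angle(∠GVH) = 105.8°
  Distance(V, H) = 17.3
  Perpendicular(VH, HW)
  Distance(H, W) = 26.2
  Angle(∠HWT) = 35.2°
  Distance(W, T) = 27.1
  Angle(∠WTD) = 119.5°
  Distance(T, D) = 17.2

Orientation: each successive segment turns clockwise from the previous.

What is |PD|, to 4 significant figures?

10.20

∠HWT = 35.2° gives WT at 65.50° from the x-axis; with |WT| = 27.1, T = (-6.994, -2.595). ∠WTD = 119.5° gives TD at 5.000° from the x-axis; with |TD| = 17.2, D = (10.14, -1.096). Then |PD| = |D − P| = 10.20.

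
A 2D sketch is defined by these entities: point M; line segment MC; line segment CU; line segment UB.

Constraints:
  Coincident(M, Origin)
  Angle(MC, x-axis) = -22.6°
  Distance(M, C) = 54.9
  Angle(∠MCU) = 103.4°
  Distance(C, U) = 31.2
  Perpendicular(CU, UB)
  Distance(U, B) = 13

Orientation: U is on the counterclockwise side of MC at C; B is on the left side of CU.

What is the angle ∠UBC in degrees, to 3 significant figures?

67.4°

M is at the origin; MC runs at -22.6° with length 54.9, so C = 54.9·(cos -22.6°, sin -22.6°) = (50.7, -21.1). ∠MCU = 103.4°, so CU runs at -22.6° + (180° − 103.4°) = 54.0° from the x-axis; with |CU| = 31.2, U = C + 31.2·(cos 54.0°, sin 54.0°) = (69.0, 4.14). CU ⟂ UB; with |UB| = 13.0 on the left of CU, B = U + 13.0·(-0.809, 0.588) = (58.5, 11.8). Then cos ∠UBC = BU·BC / (|BU||BC|), giving 67.4°.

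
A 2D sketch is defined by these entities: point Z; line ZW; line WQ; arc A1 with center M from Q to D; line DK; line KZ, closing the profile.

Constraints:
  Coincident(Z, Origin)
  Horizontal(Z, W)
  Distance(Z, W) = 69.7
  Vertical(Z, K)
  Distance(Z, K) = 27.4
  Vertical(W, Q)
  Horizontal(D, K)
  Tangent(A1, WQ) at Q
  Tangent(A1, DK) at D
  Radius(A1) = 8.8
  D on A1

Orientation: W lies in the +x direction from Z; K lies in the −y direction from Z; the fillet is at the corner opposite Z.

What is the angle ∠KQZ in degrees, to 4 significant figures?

22.14°

Z is at the origin; Z and W share the same y with |ZW| = 69.7 and W on the +x side, so W = (69.70, 0.000). ZK is vertical with |ZK| = 27.4 and K on the −y side, so K = (0.000, -27.40). The virtual corner opposite Z is at (69.70, -27.40). A1 meets WQ tangentially, so MQ is at right angles to WQ and tangency of A1 to DK means the radius MD is perpendicular to DK, with radius 8.8, so the center M sits 8.8 in from both sides at M = (60.90, -18.60). That places the tangent points at Q = (69.70, -18.60) on WQ and D = (60.90, -27.40) on DK. Then cos ∠KQZ = QK·QZ / (|QK||QZ|), giving 22.14°.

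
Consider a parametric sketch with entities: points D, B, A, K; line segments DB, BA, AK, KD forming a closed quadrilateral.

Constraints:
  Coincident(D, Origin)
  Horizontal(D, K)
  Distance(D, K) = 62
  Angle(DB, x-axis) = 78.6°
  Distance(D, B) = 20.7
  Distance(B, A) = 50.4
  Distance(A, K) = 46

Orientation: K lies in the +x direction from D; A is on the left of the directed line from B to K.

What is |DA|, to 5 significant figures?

65.533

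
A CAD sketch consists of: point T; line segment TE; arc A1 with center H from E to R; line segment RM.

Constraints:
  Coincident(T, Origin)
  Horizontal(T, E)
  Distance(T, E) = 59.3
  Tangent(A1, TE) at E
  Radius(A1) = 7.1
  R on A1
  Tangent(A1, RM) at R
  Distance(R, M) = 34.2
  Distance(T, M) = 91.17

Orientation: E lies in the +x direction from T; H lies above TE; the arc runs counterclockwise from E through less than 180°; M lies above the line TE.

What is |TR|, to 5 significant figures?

64.863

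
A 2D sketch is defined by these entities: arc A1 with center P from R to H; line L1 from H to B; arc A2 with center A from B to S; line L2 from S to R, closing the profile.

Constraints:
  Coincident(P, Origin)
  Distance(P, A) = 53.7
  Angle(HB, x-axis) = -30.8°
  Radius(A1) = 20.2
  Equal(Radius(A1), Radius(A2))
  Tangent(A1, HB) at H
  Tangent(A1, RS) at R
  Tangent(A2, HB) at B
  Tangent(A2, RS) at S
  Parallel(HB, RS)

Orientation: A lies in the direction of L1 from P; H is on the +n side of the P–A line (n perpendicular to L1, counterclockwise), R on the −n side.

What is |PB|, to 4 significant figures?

57.37

The slot axis is L1's direction at -30.8°, so u = (cos -30.8°, sin -30.8°) = (0.8590, -0.5120) and n = (−sin -30.8°, cos -30.8°) = (0.5120, 0.8590). P is at the origin and A lies 53.7 along u from P, so A = 53.7·u = (46.13, -27.50). Tangency of A1 to both parallel lines with radius 20.2 puts H and R at P ± 20.2·n: H = (10.34, 17.35), R = (-10.34, -17.35). Equal radii place B and S the same way about A: B = A + 20.2·n = (56.47, -10.15), S = A − 20.2·n = (35.78, -44.85). Then |PB| = |B − P| = 57.37.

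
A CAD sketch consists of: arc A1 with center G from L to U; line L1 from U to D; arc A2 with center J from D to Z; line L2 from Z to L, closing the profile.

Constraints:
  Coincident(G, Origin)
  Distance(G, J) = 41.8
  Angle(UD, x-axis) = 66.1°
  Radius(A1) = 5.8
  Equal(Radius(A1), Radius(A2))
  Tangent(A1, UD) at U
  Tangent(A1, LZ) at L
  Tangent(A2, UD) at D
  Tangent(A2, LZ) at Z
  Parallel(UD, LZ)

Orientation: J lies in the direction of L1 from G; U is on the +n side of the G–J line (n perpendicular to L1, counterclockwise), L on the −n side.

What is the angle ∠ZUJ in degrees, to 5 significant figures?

7.6103°

The slot axis is L1's direction at 66.1°, so u = (cos 66.1°, sin 66.1°) = (0.40514, 0.91425) and n = (−sin 66.1°, cos 66.1°) = (-0.91425, 0.40514). G is at the origin and J lies 41.8 along u from G, so J = 41.8·u = (16.935, 38.216). Tangency of A1 to both parallel lines with radius 5.8 puts U and L at G ± 5.8·n: U = (-5.3027, 2.3498), L = (5.3027, -2.3498). Equal radii place D and Z the same way about J: D = J + 5.8·n = (11.632, 40.566), Z = J − 5.8·n = (22.238, 35.866). Then cos ∠ZUJ = UZ·UJ / (|UZ||UJ|), giving 7.6103°.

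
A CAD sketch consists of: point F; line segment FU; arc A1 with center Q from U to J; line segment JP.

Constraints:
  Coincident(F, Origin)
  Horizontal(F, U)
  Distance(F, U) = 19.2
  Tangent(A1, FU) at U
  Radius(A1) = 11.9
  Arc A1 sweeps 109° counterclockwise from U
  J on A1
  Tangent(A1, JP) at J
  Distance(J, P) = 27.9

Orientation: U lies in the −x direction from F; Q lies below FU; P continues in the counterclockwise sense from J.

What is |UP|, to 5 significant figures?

42.210

F is at the origin; F and U share the same y with |FU| = 19.2 and U on the −x side, so U = (-19.200, 0.0000). A1 meets FU tangentially, so QU is at right angles to FU, so Q = U + (0, -11.9) = (-19.200, -11.900). On A1, U sits at bearing 90° from Q; a 109° counterclockwise sweep puts J at bearing 199°, so J = Q + 11.9·(cos 199°, sin 199°) = (-30.452, -15.774). Since A1 is tangent to JP there, QJ ⟂ JP, so JP runs along (−sin 199°, cos 199°); with |JP| = 27.9, P = (-21.368, -42.154). Then |UP| = |P − U| = 42.210.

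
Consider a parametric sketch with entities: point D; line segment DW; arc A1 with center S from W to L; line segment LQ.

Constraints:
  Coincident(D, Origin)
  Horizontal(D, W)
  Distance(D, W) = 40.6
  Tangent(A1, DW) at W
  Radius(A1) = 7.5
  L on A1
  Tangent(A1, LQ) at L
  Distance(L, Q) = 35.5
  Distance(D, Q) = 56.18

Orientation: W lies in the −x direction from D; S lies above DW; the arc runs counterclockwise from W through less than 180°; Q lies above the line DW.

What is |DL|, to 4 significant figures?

34.08

Checks: |SL| = 7.500 ✓; ∠(SL, LQ) = 90.00° ✓; |LQ| = 35.50 ✓; |DQ| = 56.18 ✓.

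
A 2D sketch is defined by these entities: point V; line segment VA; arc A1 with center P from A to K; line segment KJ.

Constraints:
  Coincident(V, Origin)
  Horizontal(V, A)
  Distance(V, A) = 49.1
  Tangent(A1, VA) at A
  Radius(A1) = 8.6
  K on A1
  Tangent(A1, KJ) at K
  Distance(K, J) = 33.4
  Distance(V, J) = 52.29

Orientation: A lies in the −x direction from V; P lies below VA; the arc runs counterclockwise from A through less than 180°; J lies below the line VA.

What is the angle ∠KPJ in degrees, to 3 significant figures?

75.6°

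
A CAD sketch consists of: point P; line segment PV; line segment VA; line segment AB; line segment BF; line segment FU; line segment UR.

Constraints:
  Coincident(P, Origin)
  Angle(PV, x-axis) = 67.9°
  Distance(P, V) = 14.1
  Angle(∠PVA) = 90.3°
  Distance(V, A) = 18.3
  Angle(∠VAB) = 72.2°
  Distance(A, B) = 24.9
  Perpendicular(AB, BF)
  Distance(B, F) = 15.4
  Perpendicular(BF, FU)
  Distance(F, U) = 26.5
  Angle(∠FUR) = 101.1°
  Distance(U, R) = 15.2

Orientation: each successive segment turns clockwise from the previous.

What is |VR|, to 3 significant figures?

19.7

P is at the origin; PV runs at 67.9° with length 14.1, so V = (5.30, 13.1). ∠PVA = 90.3° gives VA at -21.8° from the x-axis; with |VA| = 18.3, A = (22.3, 6.27). ∠VAB = 72.2° gives AB at -130° from the x-axis; with |AB| = 24.9, B = (6.42, -12.9). AB is perpendicular to BF, so BF runs at 140°; with |BF| = 15.4, F = (-5.44, -3.10). BF is perpendicular to FU, so FU runs at 50.4°; with |FU| = 26.5, U = (11.5, 17.3). ∠FUR = 101.1° gives UR at -28.5° from the x-axis; with |UR| = 15.2, R = (24.8, 10.1). Then |VR| = |R − V| = 19.7.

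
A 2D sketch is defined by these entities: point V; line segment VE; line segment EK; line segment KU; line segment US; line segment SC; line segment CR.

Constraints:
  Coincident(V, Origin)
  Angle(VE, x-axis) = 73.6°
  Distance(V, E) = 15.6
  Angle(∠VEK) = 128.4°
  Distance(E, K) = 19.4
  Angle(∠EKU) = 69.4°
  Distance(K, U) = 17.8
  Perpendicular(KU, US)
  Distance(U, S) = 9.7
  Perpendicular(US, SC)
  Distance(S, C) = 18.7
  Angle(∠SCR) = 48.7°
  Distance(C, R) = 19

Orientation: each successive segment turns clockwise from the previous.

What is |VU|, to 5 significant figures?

23.254

V is at the origin; VE runs at 73.6° with length 15.6, so E = (4.4045, 14.965). ∠VEK = 128.4° gives EK at 22.000° from the x-axis; with |EK| = 19.4, K = (22.392, 22.233). ∠EKU = 69.4° gives KU at -88.600° from the x-axis; with |KU| = 17.8, U = (22.827, 4.4380). Then |VU| = |U − V| = 23.254.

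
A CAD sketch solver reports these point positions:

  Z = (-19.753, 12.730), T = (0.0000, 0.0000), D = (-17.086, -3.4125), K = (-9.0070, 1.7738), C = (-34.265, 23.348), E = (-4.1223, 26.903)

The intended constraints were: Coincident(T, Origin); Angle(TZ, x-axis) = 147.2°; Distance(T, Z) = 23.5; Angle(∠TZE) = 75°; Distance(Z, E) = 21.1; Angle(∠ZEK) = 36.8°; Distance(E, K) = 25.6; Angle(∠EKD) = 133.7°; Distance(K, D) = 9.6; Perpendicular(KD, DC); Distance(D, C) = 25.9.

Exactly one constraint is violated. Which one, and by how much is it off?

Distance(D, C) = 25.9 — off by 5.90.

T = (0.00, 0.00) ✓; TZ at 147.2° ✓; |TZ| = 23.50 ✓; ∠TZE = 75.00° ✓; |ZE| = 21.10 ✓; ∠ZEK = 36.80° ✓; |EK| = 25.60 ✓; ∠EKD = 133.7° ✓; |KD| = 9.600 ✓; ∠(KD, DC) = 90.00° ✓; |DC| = 31.80 ✗.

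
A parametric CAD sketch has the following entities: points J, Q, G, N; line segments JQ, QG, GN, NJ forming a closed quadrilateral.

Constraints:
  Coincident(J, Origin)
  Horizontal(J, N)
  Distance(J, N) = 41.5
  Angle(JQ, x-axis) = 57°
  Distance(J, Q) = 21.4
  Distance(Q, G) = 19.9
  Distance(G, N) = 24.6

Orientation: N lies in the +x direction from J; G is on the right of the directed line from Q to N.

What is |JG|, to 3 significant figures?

17.0

Checks: |QG| = 19.90 ✓; |GN| = 24.60 ✓.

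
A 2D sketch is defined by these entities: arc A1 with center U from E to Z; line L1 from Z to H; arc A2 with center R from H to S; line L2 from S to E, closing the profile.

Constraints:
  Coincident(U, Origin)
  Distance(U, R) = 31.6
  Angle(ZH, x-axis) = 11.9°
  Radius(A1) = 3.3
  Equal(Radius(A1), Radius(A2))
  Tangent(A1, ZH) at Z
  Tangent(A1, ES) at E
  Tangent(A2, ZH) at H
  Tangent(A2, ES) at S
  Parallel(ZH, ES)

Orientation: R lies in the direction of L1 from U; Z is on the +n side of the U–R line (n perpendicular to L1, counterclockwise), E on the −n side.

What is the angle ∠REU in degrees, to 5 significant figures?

84.038°

U is at the origin and R lies 31.6 along u from U, so R = 31.6·u = (30.921, 6.5161). Tangency of A1 to both parallel lines with radius 3.3 puts Z and E at U ± 3.3·n: Z = (-0.68047, 3.2291), E = (0.68047, -3.2291). Then cos ∠REU = ER·EU / (|ER||EU|), giving 84.038°.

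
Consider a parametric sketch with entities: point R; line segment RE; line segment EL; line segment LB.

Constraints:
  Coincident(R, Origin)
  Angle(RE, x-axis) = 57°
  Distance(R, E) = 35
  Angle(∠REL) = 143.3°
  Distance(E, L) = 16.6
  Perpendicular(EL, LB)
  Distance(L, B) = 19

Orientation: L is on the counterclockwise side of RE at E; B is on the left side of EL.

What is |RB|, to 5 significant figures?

44.703

∠REL = 143.3°, so EL runs at 57.0° + (180° − 143.3°) = 93.700° from the x-axis; with |EL| = 16.6, L = E + 16.6·(cos 93.700°, sin 93.700°) = (17.991, 45.919). EL is perpendicular to LB; with |LB| = 19.0 on the left of EL, B = L + 19.0·(-0.99792, -0.064532) = (-0.96927, 44.693). Then |RB| = |B − R| = 44.703.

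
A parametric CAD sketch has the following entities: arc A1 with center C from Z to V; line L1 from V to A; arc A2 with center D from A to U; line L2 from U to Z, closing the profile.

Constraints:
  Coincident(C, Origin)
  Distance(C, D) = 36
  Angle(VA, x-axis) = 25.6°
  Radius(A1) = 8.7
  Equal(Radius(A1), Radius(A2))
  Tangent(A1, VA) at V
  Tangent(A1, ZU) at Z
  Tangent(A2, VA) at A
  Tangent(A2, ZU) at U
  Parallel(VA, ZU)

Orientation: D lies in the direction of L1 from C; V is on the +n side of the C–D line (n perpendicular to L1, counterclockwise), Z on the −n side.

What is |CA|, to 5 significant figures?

37.036

The slot axis is L1's direction at 25.6°, so u = (cos 25.6°, sin 25.6°) = (0.90183, 0.43209) and n = (−sin 25.6°, cos 25.6°) = (-0.43209, 0.90183). C is at the origin and D lies 36.0 along u from C, so D = 36.0·u = (32.466, 15.555). Tangency of A1 to both parallel lines with radius 8.7 puts V and Z at C ± 8.7·n: V = (-3.7591, 7.8459), Z = (3.7591, -7.8459). Equal radii place A and U the same way about D: A = D + 8.7·n = (28.707, 23.401), U = D − 8.7·n = (36.225, 7.7091). Then |CA| = |A − C| = 37.036.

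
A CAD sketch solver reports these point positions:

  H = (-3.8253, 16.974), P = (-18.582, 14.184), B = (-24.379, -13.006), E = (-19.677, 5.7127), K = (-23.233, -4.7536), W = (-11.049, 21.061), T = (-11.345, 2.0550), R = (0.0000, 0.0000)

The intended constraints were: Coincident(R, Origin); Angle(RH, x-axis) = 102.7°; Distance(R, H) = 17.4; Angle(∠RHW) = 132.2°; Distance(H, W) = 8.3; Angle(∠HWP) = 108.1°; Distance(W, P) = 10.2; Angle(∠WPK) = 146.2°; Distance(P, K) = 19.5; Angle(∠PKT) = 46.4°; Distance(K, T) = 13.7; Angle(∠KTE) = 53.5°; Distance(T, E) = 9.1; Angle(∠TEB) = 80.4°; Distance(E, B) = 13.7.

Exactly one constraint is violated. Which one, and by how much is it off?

Distance(E, B) = 13.7 — off by 5.60.

R = (0.00, 0.00) ✓; RH at 102.7° ✓; |RH| = 17.40 ✓; ∠RHW = 132.2° ✓; |HW| = 8.300 ✓; ∠HWP = 108.1° ✓; |WP| = 10.20 ✓; ∠WPK = 146.2° ✓; |PK| = 19.50 ✓; ∠PKT = 46.40° ✓; |KT| = 13.70 ✓; ∠KTE = 53.50° ✓; |TE| = 9.100 ✓; ∠TEB = 80.40° ✓; |EB| = 19.30 ✗.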